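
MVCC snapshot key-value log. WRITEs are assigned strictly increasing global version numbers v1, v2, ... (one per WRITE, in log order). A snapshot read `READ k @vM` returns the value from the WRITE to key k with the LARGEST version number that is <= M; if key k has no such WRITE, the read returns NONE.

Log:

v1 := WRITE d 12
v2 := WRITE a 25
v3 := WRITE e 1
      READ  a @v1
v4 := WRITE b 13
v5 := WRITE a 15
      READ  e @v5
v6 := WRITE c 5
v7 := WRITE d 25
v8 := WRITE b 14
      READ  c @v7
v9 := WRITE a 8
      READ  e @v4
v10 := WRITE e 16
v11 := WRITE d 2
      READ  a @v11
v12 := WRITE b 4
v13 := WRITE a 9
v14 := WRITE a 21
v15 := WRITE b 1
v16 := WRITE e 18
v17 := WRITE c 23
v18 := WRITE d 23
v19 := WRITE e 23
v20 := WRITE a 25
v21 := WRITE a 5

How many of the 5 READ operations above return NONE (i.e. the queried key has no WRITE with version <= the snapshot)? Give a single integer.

Answer: 1

Derivation:
v1: WRITE d=12  (d history now [(1, 12)])
v2: WRITE a=25  (a history now [(2, 25)])
v3: WRITE e=1  (e history now [(3, 1)])
READ a @v1: history=[(2, 25)] -> no version <= 1 -> NONE
v4: WRITE b=13  (b history now [(4, 13)])
v5: WRITE a=15  (a history now [(2, 25), (5, 15)])
READ e @v5: history=[(3, 1)] -> pick v3 -> 1
v6: WRITE c=5  (c history now [(6, 5)])
v7: WRITE d=25  (d history now [(1, 12), (7, 25)])
v8: WRITE b=14  (b history now [(4, 13), (8, 14)])
READ c @v7: history=[(6, 5)] -> pick v6 -> 5
v9: WRITE a=8  (a history now [(2, 25), (5, 15), (9, 8)])
READ e @v4: history=[(3, 1)] -> pick v3 -> 1
v10: WRITE e=16  (e history now [(3, 1), (10, 16)])
v11: WRITE d=2  (d history now [(1, 12), (7, 25), (11, 2)])
READ a @v11: history=[(2, 25), (5, 15), (9, 8)] -> pick v9 -> 8
v12: WRITE b=4  (b history now [(4, 13), (8, 14), (12, 4)])
v13: WRITE a=9  (a history now [(2, 25), (5, 15), (9, 8), (13, 9)])
v14: WRITE a=21  (a history now [(2, 25), (5, 15), (9, 8), (13, 9), (14, 21)])
v15: WRITE b=1  (b history now [(4, 13), (8, 14), (12, 4), (15, 1)])
v16: WRITE e=18  (e history now [(3, 1), (10, 16), (16, 18)])
v17: WRITE c=23  (c history now [(6, 5), (17, 23)])
v18: WRITE d=23  (d history now [(1, 12), (7, 25), (11, 2), (18, 23)])
v19: WRITE e=23  (e history now [(3, 1), (10, 16), (16, 18), (19, 23)])
v20: WRITE a=25  (a history now [(2, 25), (5, 15), (9, 8), (13, 9), (14, 21), (20, 25)])
v21: WRITE a=5  (a history now [(2, 25), (5, 15), (9, 8), (13, 9), (14, 21), (20, 25), (21, 5)])
Read results in order: ['NONE', '1', '5', '1', '8']
NONE count = 1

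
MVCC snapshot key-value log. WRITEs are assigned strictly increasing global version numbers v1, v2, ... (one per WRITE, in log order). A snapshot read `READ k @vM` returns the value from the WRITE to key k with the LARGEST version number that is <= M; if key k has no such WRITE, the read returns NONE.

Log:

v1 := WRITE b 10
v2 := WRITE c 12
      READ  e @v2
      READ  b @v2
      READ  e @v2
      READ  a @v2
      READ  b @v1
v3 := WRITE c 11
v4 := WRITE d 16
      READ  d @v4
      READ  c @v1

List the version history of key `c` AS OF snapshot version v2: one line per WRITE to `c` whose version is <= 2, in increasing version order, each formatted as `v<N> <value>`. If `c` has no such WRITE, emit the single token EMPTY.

Answer: v2 12

Derivation:
Scan writes for key=c with version <= 2:
  v1 WRITE b 10 -> skip
  v2 WRITE c 12 -> keep
  v3 WRITE c 11 -> drop (> snap)
  v4 WRITE d 16 -> skip
Collected: [(2, 12)]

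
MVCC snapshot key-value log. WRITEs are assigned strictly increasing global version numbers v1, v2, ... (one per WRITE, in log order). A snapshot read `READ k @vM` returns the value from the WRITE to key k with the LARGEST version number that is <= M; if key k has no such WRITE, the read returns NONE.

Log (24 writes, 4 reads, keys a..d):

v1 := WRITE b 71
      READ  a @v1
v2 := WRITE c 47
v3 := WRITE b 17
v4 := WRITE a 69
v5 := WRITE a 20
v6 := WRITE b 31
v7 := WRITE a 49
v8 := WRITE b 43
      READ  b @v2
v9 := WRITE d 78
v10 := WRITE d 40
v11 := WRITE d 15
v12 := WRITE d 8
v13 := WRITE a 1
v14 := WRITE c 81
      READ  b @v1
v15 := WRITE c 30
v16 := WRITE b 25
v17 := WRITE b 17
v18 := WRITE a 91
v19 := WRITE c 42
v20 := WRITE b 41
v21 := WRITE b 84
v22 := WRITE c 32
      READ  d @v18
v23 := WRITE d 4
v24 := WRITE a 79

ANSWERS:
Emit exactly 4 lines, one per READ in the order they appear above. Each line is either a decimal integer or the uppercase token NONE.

Answer: NONE
71
71
8

Derivation:
v1: WRITE b=71  (b history now [(1, 71)])
READ a @v1: history=[] -> no version <= 1 -> NONE
v2: WRITE c=47  (c history now [(2, 47)])
v3: WRITE b=17  (b history now [(1, 71), (3, 17)])
v4: WRITE a=69  (a history now [(4, 69)])
v5: WRITE a=20  (a history now [(4, 69), (5, 20)])
v6: WRITE b=31  (b history now [(1, 71), (3, 17), (6, 31)])
v7: WRITE a=49  (a history now [(4, 69), (5, 20), (7, 49)])
v8: WRITE b=43  (b history now [(1, 71), (3, 17), (6, 31), (8, 43)])
READ b @v2: history=[(1, 71), (3, 17), (6, 31), (8, 43)] -> pick v1 -> 71
v9: WRITE d=78  (d history now [(9, 78)])
v10: WRITE d=40  (d history now [(9, 78), (10, 40)])
v11: WRITE d=15  (d history now [(9, 78), (10, 40), (11, 15)])
v12: WRITE d=8  (d history now [(9, 78), (10, 40), (11, 15), (12, 8)])
v13: WRITE a=1  (a history now [(4, 69), (5, 20), (7, 49), (13, 1)])
v14: WRITE c=81  (c history now [(2, 47), (14, 81)])
READ b @v1: history=[(1, 71), (3, 17), (6, 31), (8, 43)] -> pick v1 -> 71
v15: WRITE c=30  (c history now [(2, 47), (14, 81), (15, 30)])
v16: WRITE b=25  (b history now [(1, 71), (3, 17), (6, 31), (8, 43), (16, 25)])
v17: WRITE b=17  (b history now [(1, 71), (3, 17), (6, 31), (8, 43), (16, 25), (17, 17)])
v18: WRITE a=91  (a history now [(4, 69), (5, 20), (7, 49), (13, 1), (18, 91)])
v19: WRITE c=42  (c history now [(2, 47), (14, 81), (15, 30), (19, 42)])
v20: WRITE b=41  (b history now [(1, 71), (3, 17), (6, 31), (8, 43), (16, 25), (17, 17), (20, 41)])
v21: WRITE b=84  (b history now [(1, 71), (3, 17), (6, 31), (8, 43), (16, 25), (17, 17), (20, 41), (21, 84)])
v22: WRITE c=32  (c history now [(2, 47), (14, 81), (15, 30), (19, 42), (22, 32)])
READ d @v18: history=[(9, 78), (10, 40), (11, 15), (12, 8)] -> pick v12 -> 8
v23: WRITE d=4  (d history now [(9, 78), (10, 40), (11, 15), (12, 8), (23, 4)])
v24: WRITE a=79  (a history now [(4, 69), (5, 20), (7, 49), (13, 1), (18, 91), (24, 79)])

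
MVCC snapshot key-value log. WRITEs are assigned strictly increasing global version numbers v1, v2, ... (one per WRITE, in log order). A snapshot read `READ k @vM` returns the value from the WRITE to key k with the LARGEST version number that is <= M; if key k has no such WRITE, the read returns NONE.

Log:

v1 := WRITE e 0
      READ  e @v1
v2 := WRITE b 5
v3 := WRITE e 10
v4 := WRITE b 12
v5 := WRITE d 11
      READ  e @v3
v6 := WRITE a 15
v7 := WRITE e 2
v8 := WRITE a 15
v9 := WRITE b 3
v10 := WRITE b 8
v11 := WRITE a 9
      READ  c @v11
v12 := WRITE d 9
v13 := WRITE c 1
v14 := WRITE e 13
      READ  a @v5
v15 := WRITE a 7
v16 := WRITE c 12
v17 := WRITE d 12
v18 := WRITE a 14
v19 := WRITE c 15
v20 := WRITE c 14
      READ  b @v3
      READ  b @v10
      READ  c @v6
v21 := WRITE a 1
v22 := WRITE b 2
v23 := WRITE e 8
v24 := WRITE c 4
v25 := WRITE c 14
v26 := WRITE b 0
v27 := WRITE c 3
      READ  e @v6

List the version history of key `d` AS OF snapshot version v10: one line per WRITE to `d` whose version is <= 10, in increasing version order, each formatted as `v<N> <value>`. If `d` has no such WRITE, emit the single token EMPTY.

Scan writes for key=d with version <= 10:
  v1 WRITE e 0 -> skip
  v2 WRITE b 5 -> skip
  v3 WRITE e 10 -> skip
  v4 WRITE b 12 -> skip
  v5 WRITE d 11 -> keep
  v6 WRITE a 15 -> skip
  v7 WRITE e 2 -> skip
  v8 WRITE a 15 -> skip
  v9 WRITE b 3 -> skip
  v10 WRITE b 8 -> skip
  v11 WRITE a 9 -> skip
  v12 WRITE d 9 -> drop (> snap)
  v13 WRITE c 1 -> skip
  v14 WRITE e 13 -> skip
  v15 WRITE a 7 -> skip
  v16 WRITE c 12 -> skip
  v17 WRITE d 12 -> drop (> snap)
  v18 WRITE a 14 -> skip
  v19 WRITE c 15 -> skip
  v20 WRITE c 14 -> skip
  v21 WRITE a 1 -> skip
  v22 WRITE b 2 -> skip
  v23 WRITE e 8 -> skip
  v24 WRITE c 4 -> skip
  v25 WRITE c 14 -> skip
  v26 WRITE b 0 -> skip
  v27 WRITE c 3 -> skip
Collected: [(5, 11)]

Answer: v5 11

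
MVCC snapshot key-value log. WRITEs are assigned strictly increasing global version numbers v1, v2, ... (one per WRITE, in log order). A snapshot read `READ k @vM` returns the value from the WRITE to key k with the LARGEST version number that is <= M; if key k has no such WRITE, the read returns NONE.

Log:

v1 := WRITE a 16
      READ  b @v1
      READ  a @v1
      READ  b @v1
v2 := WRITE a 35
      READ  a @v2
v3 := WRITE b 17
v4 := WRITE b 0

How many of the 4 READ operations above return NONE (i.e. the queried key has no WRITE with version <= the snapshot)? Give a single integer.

Answer: 2

Derivation:
v1: WRITE a=16  (a history now [(1, 16)])
READ b @v1: history=[] -> no version <= 1 -> NONE
READ a @v1: history=[(1, 16)] -> pick v1 -> 16
READ b @v1: history=[] -> no version <= 1 -> NONE
v2: WRITE a=35  (a history now [(1, 16), (2, 35)])
READ a @v2: history=[(1, 16), (2, 35)] -> pick v2 -> 35
v3: WRITE b=17  (b history now [(3, 17)])
v4: WRITE b=0  (b history now [(3, 17), (4, 0)])
Read results in order: ['NONE', '16', 'NONE', '35']
NONE count = 2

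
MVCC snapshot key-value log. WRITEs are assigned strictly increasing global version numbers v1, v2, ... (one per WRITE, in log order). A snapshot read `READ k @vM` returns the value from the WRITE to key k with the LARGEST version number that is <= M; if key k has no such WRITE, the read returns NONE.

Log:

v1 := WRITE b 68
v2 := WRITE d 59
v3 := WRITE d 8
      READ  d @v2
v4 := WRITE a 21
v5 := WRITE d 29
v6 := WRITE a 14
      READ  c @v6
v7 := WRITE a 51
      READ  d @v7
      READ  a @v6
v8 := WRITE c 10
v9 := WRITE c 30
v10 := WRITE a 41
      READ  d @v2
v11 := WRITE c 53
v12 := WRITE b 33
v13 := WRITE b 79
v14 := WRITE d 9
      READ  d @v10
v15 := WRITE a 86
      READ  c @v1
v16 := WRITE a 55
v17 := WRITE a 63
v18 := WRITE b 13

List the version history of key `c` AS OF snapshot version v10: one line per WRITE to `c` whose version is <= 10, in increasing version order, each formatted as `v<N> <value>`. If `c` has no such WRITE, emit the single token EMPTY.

Scan writes for key=c with version <= 10:
  v1 WRITE b 68 -> skip
  v2 WRITE d 59 -> skip
  v3 WRITE d 8 -> skip
  v4 WRITE a 21 -> skip
  v5 WRITE d 29 -> skip
  v6 WRITE a 14 -> skip
  v7 WRITE a 51 -> skip
  v8 WRITE c 10 -> keep
  v9 WRITE c 30 -> keep
  v10 WRITE a 41 -> skip
  v11 WRITE c 53 -> drop (> snap)
  v12 WRITE b 33 -> skip
  v13 WRITE b 79 -> skip
  v14 WRITE d 9 -> skip
  v15 WRITE a 86 -> skip
  v16 WRITE a 55 -> skip
  v17 WRITE a 63 -> skip
  v18 WRITE b 13 -> skip
Collected: [(8, 10), (9, 30)]

Answer: v8 10
v9 30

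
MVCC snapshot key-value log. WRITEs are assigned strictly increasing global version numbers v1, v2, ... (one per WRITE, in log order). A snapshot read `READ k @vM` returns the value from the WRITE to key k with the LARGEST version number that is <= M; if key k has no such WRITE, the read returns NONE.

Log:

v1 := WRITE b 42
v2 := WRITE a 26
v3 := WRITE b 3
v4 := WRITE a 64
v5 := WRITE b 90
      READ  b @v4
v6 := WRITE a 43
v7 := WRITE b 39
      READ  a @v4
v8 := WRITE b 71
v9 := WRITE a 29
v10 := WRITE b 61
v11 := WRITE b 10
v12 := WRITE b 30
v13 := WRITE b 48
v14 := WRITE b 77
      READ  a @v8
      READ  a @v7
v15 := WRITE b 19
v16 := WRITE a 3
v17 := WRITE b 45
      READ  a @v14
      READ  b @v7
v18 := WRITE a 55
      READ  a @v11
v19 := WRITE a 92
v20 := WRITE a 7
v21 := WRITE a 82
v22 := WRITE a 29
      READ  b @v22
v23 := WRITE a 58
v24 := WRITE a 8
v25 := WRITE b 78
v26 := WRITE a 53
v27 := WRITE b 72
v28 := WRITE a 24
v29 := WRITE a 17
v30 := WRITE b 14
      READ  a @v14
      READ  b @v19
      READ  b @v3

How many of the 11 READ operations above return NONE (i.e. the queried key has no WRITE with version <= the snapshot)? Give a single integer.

Answer: 0

Derivation:
v1: WRITE b=42  (b history now [(1, 42)])
v2: WRITE a=26  (a history now [(2, 26)])
v3: WRITE b=3  (b history now [(1, 42), (3, 3)])
v4: WRITE a=64  (a history now [(2, 26), (4, 64)])
v5: WRITE b=90  (b history now [(1, 42), (3, 3), (5, 90)])
READ b @v4: history=[(1, 42), (3, 3), (5, 90)] -> pick v3 -> 3
v6: WRITE a=43  (a history now [(2, 26), (4, 64), (6, 43)])
v7: WRITE b=39  (b history now [(1, 42), (3, 3), (5, 90), (7, 39)])
READ a @v4: history=[(2, 26), (4, 64), (6, 43)] -> pick v4 -> 64
v8: WRITE b=71  (b history now [(1, 42), (3, 3), (5, 90), (7, 39), (8, 71)])
v9: WRITE a=29  (a history now [(2, 26), (4, 64), (6, 43), (9, 29)])
v10: WRITE b=61  (b history now [(1, 42), (3, 3), (5, 90), (7, 39), (8, 71), (10, 61)])
v11: WRITE b=10  (b history now [(1, 42), (3, 3), (5, 90), (7, 39), (8, 71), (10, 61), (11, 10)])
v12: WRITE b=30  (b history now [(1, 42), (3, 3), (5, 90), (7, 39), (8, 71), (10, 61), (11, 10), (12, 30)])
v13: WRITE b=48  (b history now [(1, 42), (3, 3), (5, 90), (7, 39), (8, 71), (10, 61), (11, 10), (12, 30), (13, 48)])
v14: WRITE b=77  (b history now [(1, 42), (3, 3), (5, 90), (7, 39), (8, 71), (10, 61), (11, 10), (12, 30), (13, 48), (14, 77)])
READ a @v8: history=[(2, 26), (4, 64), (6, 43), (9, 29)] -> pick v6 -> 43
READ a @v7: history=[(2, 26), (4, 64), (6, 43), (9, 29)] -> pick v6 -> 43
v15: WRITE b=19  (b history now [(1, 42), (3, 3), (5, 90), (7, 39), (8, 71), (10, 61), (11, 10), (12, 30), (13, 48), (14, 77), (15, 19)])
v16: WRITE a=3  (a history now [(2, 26), (4, 64), (6, 43), (9, 29), (16, 3)])
v17: WRITE b=45  (b history now [(1, 42), (3, 3), (5, 90), (7, 39), (8, 71), (10, 61), (11, 10), (12, 30), (13, 48), (14, 77), (15, 19), (17, 45)])
READ a @v14: history=[(2, 26), (4, 64), (6, 43), (9, 29), (16, 3)] -> pick v9 -> 29
READ b @v7: history=[(1, 42), (3, 3), (5, 90), (7, 39), (8, 71), (10, 61), (11, 10), (12, 30), (13, 48), (14, 77), (15, 19), (17, 45)] -> pick v7 -> 39
v18: WRITE a=55  (a history now [(2, 26), (4, 64), (6, 43), (9, 29), (16, 3), (18, 55)])
READ a @v11: history=[(2, 26), (4, 64), (6, 43), (9, 29), (16, 3), (18, 55)] -> pick v9 -> 29
v19: WRITE a=92  (a history now [(2, 26), (4, 64), (6, 43), (9, 29), (16, 3), (18, 55), (19, 92)])
v20: WRITE a=7  (a history now [(2, 26), (4, 64), (6, 43), (9, 29), (16, 3), (18, 55), (19, 92), (20, 7)])
v21: WRITE a=82  (a history now [(2, 26), (4, 64), (6, 43), (9, 29), (16, 3), (18, 55), (19, 92), (20, 7), (21, 82)])
v22: WRITE a=29  (a history now [(2, 26), (4, 64), (6, 43), (9, 29), (16, 3), (18, 55), (19, 92), (20, 7), (21, 82), (22, 29)])
READ b @v22: history=[(1, 42), (3, 3), (5, 90), (7, 39), (8, 71), (10, 61), (11, 10), (12, 30), (13, 48), (14, 77), (15, 19), (17, 45)] -> pick v17 -> 45
v23: WRITE a=58  (a history now [(2, 26), (4, 64), (6, 43), (9, 29), (16, 3), (18, 55), (19, 92), (20, 7), (21, 82), (22, 29), (23, 58)])
v24: WRITE a=8  (a history now [(2, 26), (4, 64), (6, 43), (9, 29), (16, 3), (18, 55), (19, 92), (20, 7), (21, 82), (22, 29), (23, 58), (24, 8)])
v25: WRITE b=78  (b history now [(1, 42), (3, 3), (5, 90), (7, 39), (8, 71), (10, 61), (11, 10), (12, 30), (13, 48), (14, 77), (15, 19), (17, 45), (25, 78)])
v26: WRITE a=53  (a history now [(2, 26), (4, 64), (6, 43), (9, 29), (16, 3), (18, 55), (19, 92), (20, 7), (21, 82), (22, 29), (23, 58), (24, 8), (26, 53)])
v27: WRITE b=72  (b history now [(1, 42), (3, 3), (5, 90), (7, 39), (8, 71), (10, 61), (11, 10), (12, 30), (13, 48), (14, 77), (15, 19), (17, 45), (25, 78), (27, 72)])
v28: WRITE a=24  (a history now [(2, 26), (4, 64), (6, 43), (9, 29), (16, 3), (18, 55), (19, 92), (20, 7), (21, 82), (22, 29), (23, 58), (24, 8), (26, 53), (28, 24)])
v29: WRITE a=17  (a history now [(2, 26), (4, 64), (6, 43), (9, 29), (16, 3), (18, 55), (19, 92), (20, 7), (21, 82), (22, 29), (23, 58), (24, 8), (26, 53), (28, 24), (29, 17)])
v30: WRITE b=14  (b history now [(1, 42), (3, 3), (5, 90), (7, 39), (8, 71), (10, 61), (11, 10), (12, 30), (13, 48), (14, 77), (15, 19), (17, 45), (25, 78), (27, 72), (30, 14)])
READ a @v14: history=[(2, 26), (4, 64), (6, 43), (9, 29), (16, 3), (18, 55), (19, 92), (20, 7), (21, 82), (22, 29), (23, 58), (24, 8), (26, 53), (28, 24), (29, 17)] -> pick v9 -> 29
READ b @v19: history=[(1, 42), (3, 3), (5, 90), (7, 39), (8, 71), (10, 61), (11, 10), (12, 30), (13, 48), (14, 77), (15, 19), (17, 45), (25, 78), (27, 72), (30, 14)] -> pick v17 -> 45
READ b @v3: history=[(1, 42), (3, 3), (5, 90), (7, 39), (8, 71), (10, 61), (11, 10), (12, 30), (13, 48), (14, 77), (15, 19), (17, 45), (25, 78), (27, 72), (30, 14)] -> pick v3 -> 3
Read results in order: ['3', '64', '43', '43', '29', '39', '29', '45', '29', '45', '3']
NONE count = 0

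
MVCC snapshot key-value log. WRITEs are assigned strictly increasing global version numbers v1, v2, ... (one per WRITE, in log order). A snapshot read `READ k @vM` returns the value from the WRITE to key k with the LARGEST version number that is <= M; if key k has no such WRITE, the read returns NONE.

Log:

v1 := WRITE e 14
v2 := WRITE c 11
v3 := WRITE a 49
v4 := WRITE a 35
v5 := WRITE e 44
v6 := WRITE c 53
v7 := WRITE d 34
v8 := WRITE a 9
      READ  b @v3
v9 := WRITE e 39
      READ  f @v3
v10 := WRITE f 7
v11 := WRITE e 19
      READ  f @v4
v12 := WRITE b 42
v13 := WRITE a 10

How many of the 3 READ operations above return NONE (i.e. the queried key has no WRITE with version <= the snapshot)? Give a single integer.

v1: WRITE e=14  (e history now [(1, 14)])
v2: WRITE c=11  (c history now [(2, 11)])
v3: WRITE a=49  (a history now [(3, 49)])
v4: WRITE a=35  (a history now [(3, 49), (4, 35)])
v5: WRITE e=44  (e history now [(1, 14), (5, 44)])
v6: WRITE c=53  (c history now [(2, 11), (6, 53)])
v7: WRITE d=34  (d history now [(7, 34)])
v8: WRITE a=9  (a history now [(3, 49), (4, 35), (8, 9)])
READ b @v3: history=[] -> no version <= 3 -> NONE
v9: WRITE e=39  (e history now [(1, 14), (5, 44), (9, 39)])
READ f @v3: history=[] -> no version <= 3 -> NONE
v10: WRITE f=7  (f history now [(10, 7)])
v11: WRITE e=19  (e history now [(1, 14), (5, 44), (9, 39), (11, 19)])
READ f @v4: history=[(10, 7)] -> no version <= 4 -> NONE
v12: WRITE b=42  (b history now [(12, 42)])
v13: WRITE a=10  (a history now [(3, 49), (4, 35), (8, 9), (13, 10)])
Read results in order: ['NONE', 'NONE', 'NONE']
NONE count = 3

Answer: 3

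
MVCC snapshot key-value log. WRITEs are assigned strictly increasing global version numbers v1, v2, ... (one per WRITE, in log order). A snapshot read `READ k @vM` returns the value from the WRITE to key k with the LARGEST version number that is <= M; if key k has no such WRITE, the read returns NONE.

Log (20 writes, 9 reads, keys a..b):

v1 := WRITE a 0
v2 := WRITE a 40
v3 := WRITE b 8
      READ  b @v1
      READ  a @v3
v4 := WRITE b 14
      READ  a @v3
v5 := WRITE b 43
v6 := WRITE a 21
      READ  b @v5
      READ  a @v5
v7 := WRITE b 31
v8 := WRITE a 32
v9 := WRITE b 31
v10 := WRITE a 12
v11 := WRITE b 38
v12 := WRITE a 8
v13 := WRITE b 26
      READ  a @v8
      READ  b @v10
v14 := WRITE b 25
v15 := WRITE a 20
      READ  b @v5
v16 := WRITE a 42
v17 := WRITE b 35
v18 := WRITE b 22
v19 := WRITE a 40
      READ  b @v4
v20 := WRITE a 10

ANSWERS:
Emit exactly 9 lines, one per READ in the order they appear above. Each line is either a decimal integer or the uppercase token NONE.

Answer: NONE
40
40
43
40
32
31
43
14

Derivation:
v1: WRITE a=0  (a history now [(1, 0)])
v2: WRITE a=40  (a history now [(1, 0), (2, 40)])
v3: WRITE b=8  (b history now [(3, 8)])
READ b @v1: history=[(3, 8)] -> no version <= 1 -> NONE
READ a @v3: history=[(1, 0), (2, 40)] -> pick v2 -> 40
v4: WRITE b=14  (b history now [(3, 8), (4, 14)])
READ a @v3: history=[(1, 0), (2, 40)] -> pick v2 -> 40
v5: WRITE b=43  (b history now [(3, 8), (4, 14), (5, 43)])
v6: WRITE a=21  (a history now [(1, 0), (2, 40), (6, 21)])
READ b @v5: history=[(3, 8), (4, 14), (5, 43)] -> pick v5 -> 43
READ a @v5: history=[(1, 0), (2, 40), (6, 21)] -> pick v2 -> 40
v7: WRITE b=31  (b history now [(3, 8), (4, 14), (5, 43), (7, 31)])
v8: WRITE a=32  (a history now [(1, 0), (2, 40), (6, 21), (8, 32)])
v9: WRITE b=31  (b history now [(3, 8), (4, 14), (5, 43), (7, 31), (9, 31)])
v10: WRITE a=12  (a history now [(1, 0), (2, 40), (6, 21), (8, 32), (10, 12)])
v11: WRITE b=38  (b history now [(3, 8), (4, 14), (5, 43), (7, 31), (9, 31), (11, 38)])
v12: WRITE a=8  (a history now [(1, 0), (2, 40), (6, 21), (8, 32), (10, 12), (12, 8)])
v13: WRITE b=26  (b history now [(3, 8), (4, 14), (5, 43), (7, 31), (9, 31), (11, 38), (13, 26)])
READ a @v8: history=[(1, 0), (2, 40), (6, 21), (8, 32), (10, 12), (12, 8)] -> pick v8 -> 32
READ b @v10: history=[(3, 8), (4, 14), (5, 43), (7, 31), (9, 31), (11, 38), (13, 26)] -> pick v9 -> 31
v14: WRITE b=25  (b history now [(3, 8), (4, 14), (5, 43), (7, 31), (9, 31), (11, 38), (13, 26), (14, 25)])
v15: WRITE a=20  (a history now [(1, 0), (2, 40), (6, 21), (8, 32), (10, 12), (12, 8), (15, 20)])
READ b @v5: history=[(3, 8), (4, 14), (5, 43), (7, 31), (9, 31), (11, 38), (13, 26), (14, 25)] -> pick v5 -> 43
v16: WRITE a=42  (a history now [(1, 0), (2, 40), (6, 21), (8, 32), (10, 12), (12, 8), (15, 20), (16, 42)])
v17: WRITE b=35  (b history now [(3, 8), (4, 14), (5, 43), (7, 31), (9, 31), (11, 38), (13, 26), (14, 25), (17, 35)])
v18: WRITE b=22  (b history now [(3, 8), (4, 14), (5, 43), (7, 31), (9, 31), (11, 38), (13, 26), (14, 25), (17, 35), (18, 22)])
v19: WRITE a=40  (a history now [(1, 0), (2, 40), (6, 21), (8, 32), (10, 12), (12, 8), (15, 20), (16, 42), (19, 40)])
READ b @v4: history=[(3, 8), (4, 14), (5, 43), (7, 31), (9, 31), (11, 38), (13, 26), (14, 25), (17, 35), (18, 22)] -> pick v4 -> 14
v20: WRITE a=10  (a history now [(1, 0), (2, 40), (6, 21), (8, 32), (10, 12), (12, 8), (15, 20), (16, 42), (19, 40), (20, 10)])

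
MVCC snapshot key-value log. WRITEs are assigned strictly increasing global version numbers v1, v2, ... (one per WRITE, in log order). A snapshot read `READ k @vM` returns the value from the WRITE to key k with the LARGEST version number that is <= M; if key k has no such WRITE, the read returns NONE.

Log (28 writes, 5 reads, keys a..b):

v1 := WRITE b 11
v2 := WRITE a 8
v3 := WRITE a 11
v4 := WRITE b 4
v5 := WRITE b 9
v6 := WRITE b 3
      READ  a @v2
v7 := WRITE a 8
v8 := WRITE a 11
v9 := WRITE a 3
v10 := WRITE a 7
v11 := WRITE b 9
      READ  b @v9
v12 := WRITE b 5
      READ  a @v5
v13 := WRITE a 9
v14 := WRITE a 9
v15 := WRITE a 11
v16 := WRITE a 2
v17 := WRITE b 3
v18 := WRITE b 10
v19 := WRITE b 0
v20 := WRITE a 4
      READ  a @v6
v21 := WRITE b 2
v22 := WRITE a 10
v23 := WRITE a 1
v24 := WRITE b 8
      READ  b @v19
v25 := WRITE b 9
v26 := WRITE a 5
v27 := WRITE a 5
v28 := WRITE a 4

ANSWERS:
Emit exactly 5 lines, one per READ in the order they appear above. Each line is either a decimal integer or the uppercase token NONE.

Answer: 8
3
11
11
0

Derivation:
v1: WRITE b=11  (b history now [(1, 11)])
v2: WRITE a=8  (a history now [(2, 8)])
v3: WRITE a=11  (a history now [(2, 8), (3, 11)])
v4: WRITE b=4  (b history now [(1, 11), (4, 4)])
v5: WRITE b=9  (b history now [(1, 11), (4, 4), (5, 9)])
v6: WRITE b=3  (b history now [(1, 11), (4, 4), (5, 9), (6, 3)])
READ a @v2: history=[(2, 8), (3, 11)] -> pick v2 -> 8
v7: WRITE a=8  (a history now [(2, 8), (3, 11), (7, 8)])
v8: WRITE a=11  (a history now [(2, 8), (3, 11), (7, 8), (8, 11)])
v9: WRITE a=3  (a history now [(2, 8), (3, 11), (7, 8), (8, 11), (9, 3)])
v10: WRITE a=7  (a history now [(2, 8), (3, 11), (7, 8), (8, 11), (9, 3), (10, 7)])
v11: WRITE b=9  (b history now [(1, 11), (4, 4), (5, 9), (6, 3), (11, 9)])
READ b @v9: history=[(1, 11), (4, 4), (5, 9), (6, 3), (11, 9)] -> pick v6 -> 3
v12: WRITE b=5  (b history now [(1, 11), (4, 4), (5, 9), (6, 3), (11, 9), (12, 5)])
READ a @v5: history=[(2, 8), (3, 11), (7, 8), (8, 11), (9, 3), (10, 7)] -> pick v3 -> 11
v13: WRITE a=9  (a history now [(2, 8), (3, 11), (7, 8), (8, 11), (9, 3), (10, 7), (13, 9)])
v14: WRITE a=9  (a history now [(2, 8), (3, 11), (7, 8), (8, 11), (9, 3), (10, 7), (13, 9), (14, 9)])
v15: WRITE a=11  (a history now [(2, 8), (3, 11), (7, 8), (8, 11), (9, 3), (10, 7), (13, 9), (14, 9), (15, 11)])
v16: WRITE a=2  (a history now [(2, 8), (3, 11), (7, 8), (8, 11), (9, 3), (10, 7), (13, 9), (14, 9), (15, 11), (16, 2)])
v17: WRITE b=3  (b history now [(1, 11), (4, 4), (5, 9), (6, 3), (11, 9), (12, 5), (17, 3)])
v18: WRITE b=10  (b history now [(1, 11), (4, 4), (5, 9), (6, 3), (11, 9), (12, 5), (17, 3), (18, 10)])
v19: WRITE b=0  (b history now [(1, 11), (4, 4), (5, 9), (6, 3), (11, 9), (12, 5), (17, 3), (18, 10), (19, 0)])
v20: WRITE a=4  (a history now [(2, 8), (3, 11), (7, 8), (8, 11), (9, 3), (10, 7), (13, 9), (14, 9), (15, 11), (16, 2), (20, 4)])
READ a @v6: history=[(2, 8), (3, 11), (7, 8), (8, 11), (9, 3), (10, 7), (13, 9), (14, 9), (15, 11), (16, 2), (20, 4)] -> pick v3 -> 11
v21: WRITE b=2  (b history now [(1, 11), (4, 4), (5, 9), (6, 3), (11, 9), (12, 5), (17, 3), (18, 10), (19, 0), (21, 2)])
v22: WRITE a=10  (a history now [(2, 8), (3, 11), (7, 8), (8, 11), (9, 3), (10, 7), (13, 9), (14, 9), (15, 11), (16, 2), (20, 4), (22, 10)])
v23: WRITE a=1  (a history now [(2, 8), (3, 11), (7, 8), (8, 11), (9, 3), (10, 7), (13, 9), (14, 9), (15, 11), (16, 2), (20, 4), (22, 10), (23, 1)])
v24: WRITE b=8  (b history now [(1, 11), (4, 4), (5, 9), (6, 3), (11, 9), (12, 5), (17, 3), (18, 10), (19, 0), (21, 2), (24, 8)])
READ b @v19: history=[(1, 11), (4, 4), (5, 9), (6, 3), (11, 9), (12, 5), (17, 3), (18, 10), (19, 0), (21, 2), (24, 8)] -> pick v19 -> 0
v25: WRITE b=9  (b history now [(1, 11), (4, 4), (5, 9), (6, 3), (11, 9), (12, 5), (17, 3), (18, 10), (19, 0), (21, 2), (24, 8), (25, 9)])
v26: WRITE a=5  (a history now [(2, 8), (3, 11), (7, 8), (8, 11), (9, 3), (10, 7), (13, 9), (14, 9), (15, 11), (16, 2), (20, 4), (22, 10), (23, 1), (26, 5)])
v27: WRITE a=5  (a history now [(2, 8), (3, 11), (7, 8), (8, 11), (9, 3), (10, 7), (13, 9), (14, 9), (15, 11), (16, 2), (20, 4), (22, 10), (23, 1), (26, 5), (27, 5)])
v28: WRITE a=4  (a history now [(2, 8), (3, 11), (7, 8), (8, 11), (9, 3), (10, 7), (13, 9), (14, 9), (15, 11), (16, 2), (20, 4), (22, 10), (23, 1), (26, 5), (27, 5), (28, 4)])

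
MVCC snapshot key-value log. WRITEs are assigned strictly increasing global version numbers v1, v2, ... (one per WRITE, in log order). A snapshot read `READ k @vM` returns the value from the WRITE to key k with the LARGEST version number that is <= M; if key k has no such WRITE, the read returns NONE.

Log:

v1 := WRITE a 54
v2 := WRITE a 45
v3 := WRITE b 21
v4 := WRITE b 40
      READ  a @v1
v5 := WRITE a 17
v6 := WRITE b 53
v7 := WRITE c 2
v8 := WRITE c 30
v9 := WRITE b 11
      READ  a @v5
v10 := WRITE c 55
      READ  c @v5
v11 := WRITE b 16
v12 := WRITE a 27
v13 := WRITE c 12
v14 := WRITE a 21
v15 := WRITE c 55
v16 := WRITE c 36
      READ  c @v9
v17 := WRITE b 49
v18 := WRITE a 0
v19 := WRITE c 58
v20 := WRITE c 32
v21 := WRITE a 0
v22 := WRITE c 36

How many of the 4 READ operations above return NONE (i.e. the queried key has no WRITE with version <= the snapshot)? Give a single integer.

Answer: 1

Derivation:
v1: WRITE a=54  (a history now [(1, 54)])
v2: WRITE a=45  (a history now [(1, 54), (2, 45)])
v3: WRITE b=21  (b history now [(3, 21)])
v4: WRITE b=40  (b history now [(3, 21), (4, 40)])
READ a @v1: history=[(1, 54), (2, 45)] -> pick v1 -> 54
v5: WRITE a=17  (a history now [(1, 54), (2, 45), (5, 17)])
v6: WRITE b=53  (b history now [(3, 21), (4, 40), (6, 53)])
v7: WRITE c=2  (c history now [(7, 2)])
v8: WRITE c=30  (c history now [(7, 2), (8, 30)])
v9: WRITE b=11  (b history now [(3, 21), (4, 40), (6, 53), (9, 11)])
READ a @v5: history=[(1, 54), (2, 45), (5, 17)] -> pick v5 -> 17
v10: WRITE c=55  (c history now [(7, 2), (8, 30), (10, 55)])
READ c @v5: history=[(7, 2), (8, 30), (10, 55)] -> no version <= 5 -> NONE
v11: WRITE b=16  (b history now [(3, 21), (4, 40), (6, 53), (9, 11), (11, 16)])
v12: WRITE a=27  (a history now [(1, 54), (2, 45), (5, 17), (12, 27)])
v13: WRITE c=12  (c history now [(7, 2), (8, 30), (10, 55), (13, 12)])
v14: WRITE a=21  (a history now [(1, 54), (2, 45), (5, 17), (12, 27), (14, 21)])
v15: WRITE c=55  (c history now [(7, 2), (8, 30), (10, 55), (13, 12), (15, 55)])
v16: WRITE c=36  (c history now [(7, 2), (8, 30), (10, 55), (13, 12), (15, 55), (16, 36)])
READ c @v9: history=[(7, 2), (8, 30), (10, 55), (13, 12), (15, 55), (16, 36)] -> pick v8 -> 30
v17: WRITE b=49  (b history now [(3, 21), (4, 40), (6, 53), (9, 11), (11, 16), (17, 49)])
v18: WRITE a=0  (a history now [(1, 54), (2, 45), (5, 17), (12, 27), (14, 21), (18, 0)])
v19: WRITE c=58  (c history now [(7, 2), (8, 30), (10, 55), (13, 12), (15, 55), (16, 36), (19, 58)])
v20: WRITE c=32  (c history now [(7, 2), (8, 30), (10, 55), (13, 12), (15, 55), (16, 36), (19, 58), (20, 32)])
v21: WRITE a=0  (a history now [(1, 54), (2, 45), (5, 17), (12, 27), (14, 21), (18, 0), (21, 0)])
v22: WRITE c=36  (c history now [(7, 2), (8, 30), (10, 55), (13, 12), (15, 55), (16, 36), (19, 58), (20, 32), (22, 36)])
Read results in order: ['54', '17', 'NONE', '30']
NONE count = 1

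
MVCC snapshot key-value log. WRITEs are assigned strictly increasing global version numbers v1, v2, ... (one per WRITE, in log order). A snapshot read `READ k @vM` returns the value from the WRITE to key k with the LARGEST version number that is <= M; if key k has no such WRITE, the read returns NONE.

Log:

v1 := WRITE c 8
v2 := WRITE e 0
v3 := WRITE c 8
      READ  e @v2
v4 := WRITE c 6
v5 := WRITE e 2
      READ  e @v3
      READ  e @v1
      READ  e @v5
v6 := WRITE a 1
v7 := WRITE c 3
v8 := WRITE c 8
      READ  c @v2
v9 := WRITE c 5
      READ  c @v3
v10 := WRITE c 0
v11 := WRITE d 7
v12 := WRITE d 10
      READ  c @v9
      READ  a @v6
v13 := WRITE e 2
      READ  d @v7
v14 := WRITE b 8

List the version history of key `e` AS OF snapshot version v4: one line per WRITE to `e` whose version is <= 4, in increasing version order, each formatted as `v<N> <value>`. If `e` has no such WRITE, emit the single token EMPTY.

Answer: v2 0

Derivation:
Scan writes for key=e with version <= 4:
  v1 WRITE c 8 -> skip
  v2 WRITE e 0 -> keep
  v3 WRITE c 8 -> skip
  v4 WRITE c 6 -> skip
  v5 WRITE e 2 -> drop (> snap)
  v6 WRITE a 1 -> skip
  v7 WRITE c 3 -> skip
  v8 WRITE c 8 -> skip
  v9 WRITE c 5 -> skip
  v10 WRITE c 0 -> skip
  v11 WRITE d 7 -> skip
  v12 WRITE d 10 -> skip
  v13 WRITE e 2 -> drop (> snap)
  v14 WRITE b 8 -> skip
Collected: [(2, 0)]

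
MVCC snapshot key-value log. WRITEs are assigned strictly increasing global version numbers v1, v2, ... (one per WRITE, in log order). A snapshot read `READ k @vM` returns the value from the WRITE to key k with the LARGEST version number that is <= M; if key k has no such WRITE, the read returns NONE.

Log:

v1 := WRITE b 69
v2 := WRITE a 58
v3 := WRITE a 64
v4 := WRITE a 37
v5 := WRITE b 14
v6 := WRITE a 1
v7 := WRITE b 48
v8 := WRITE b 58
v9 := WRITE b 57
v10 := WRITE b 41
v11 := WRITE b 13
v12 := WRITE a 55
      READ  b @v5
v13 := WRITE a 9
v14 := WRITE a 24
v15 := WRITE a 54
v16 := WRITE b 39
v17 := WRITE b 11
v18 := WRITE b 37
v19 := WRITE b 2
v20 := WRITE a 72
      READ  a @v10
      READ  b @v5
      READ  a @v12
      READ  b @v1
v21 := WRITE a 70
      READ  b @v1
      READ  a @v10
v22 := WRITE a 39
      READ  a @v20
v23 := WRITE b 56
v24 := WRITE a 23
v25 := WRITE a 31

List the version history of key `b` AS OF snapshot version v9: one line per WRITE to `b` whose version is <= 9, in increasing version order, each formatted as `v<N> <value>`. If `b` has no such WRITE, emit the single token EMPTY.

Scan writes for key=b with version <= 9:
  v1 WRITE b 69 -> keep
  v2 WRITE a 58 -> skip
  v3 WRITE a 64 -> skip
  v4 WRITE a 37 -> skip
  v5 WRITE b 14 -> keep
  v6 WRITE a 1 -> skip
  v7 WRITE b 48 -> keep
  v8 WRITE b 58 -> keep
  v9 WRITE b 57 -> keep
  v10 WRITE b 41 -> drop (> snap)
  v11 WRITE b 13 -> drop (> snap)
  v12 WRITE a 55 -> skip
  v13 WRITE a 9 -> skip
  v14 WRITE a 24 -> skip
  v15 WRITE a 54 -> skip
  v16 WRITE b 39 -> drop (> snap)
  v17 WRITE b 11 -> drop (> snap)
  v18 WRITE b 37 -> drop (> snap)
  v19 WRITE b 2 -> drop (> snap)
  v20 WRITE a 72 -> skip
  v21 WRITE a 70 -> skip
  v22 WRITE a 39 -> skip
  v23 WRITE b 56 -> drop (> snap)
  v24 WRITE a 23 -> skip
  v25 WRITE a 31 -> skip
Collected: [(1, 69), (5, 14), (7, 48), (8, 58), (9, 57)]

Answer: v1 69
v5 14
v7 48
v8 58
v9 57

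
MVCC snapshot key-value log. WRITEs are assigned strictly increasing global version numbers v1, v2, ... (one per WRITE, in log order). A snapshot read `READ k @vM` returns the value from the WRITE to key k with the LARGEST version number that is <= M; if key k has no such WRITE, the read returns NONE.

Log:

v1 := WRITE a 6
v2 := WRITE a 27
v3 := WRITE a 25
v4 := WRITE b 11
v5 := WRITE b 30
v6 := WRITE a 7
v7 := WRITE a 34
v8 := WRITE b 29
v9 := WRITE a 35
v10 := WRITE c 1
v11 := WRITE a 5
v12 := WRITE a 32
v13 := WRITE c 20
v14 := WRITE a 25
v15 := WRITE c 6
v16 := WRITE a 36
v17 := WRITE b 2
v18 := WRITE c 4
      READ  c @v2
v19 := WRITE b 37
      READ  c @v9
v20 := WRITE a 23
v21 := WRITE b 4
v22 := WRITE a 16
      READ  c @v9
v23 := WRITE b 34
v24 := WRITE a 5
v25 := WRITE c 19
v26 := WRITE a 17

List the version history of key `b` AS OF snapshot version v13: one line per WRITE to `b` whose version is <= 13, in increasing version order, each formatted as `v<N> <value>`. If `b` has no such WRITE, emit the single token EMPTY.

Answer: v4 11
v5 30
v8 29

Derivation:
Scan writes for key=b with version <= 13:
  v1 WRITE a 6 -> skip
  v2 WRITE a 27 -> skip
  v3 WRITE a 25 -> skip
  v4 WRITE b 11 -> keep
  v5 WRITE b 30 -> keep
  v6 WRITE a 7 -> skip
  v7 WRITE a 34 -> skip
  v8 WRITE b 29 -> keep
  v9 WRITE a 35 -> skip
  v10 WRITE c 1 -> skip
  v11 WRITE a 5 -> skip
  v12 WRITE a 32 -> skip
  v13 WRITE c 20 -> skip
  v14 WRITE a 25 -> skip
  v15 WRITE c 6 -> skip
  v16 WRITE a 36 -> skip
  v17 WRITE b 2 -> drop (> snap)
  v18 WRITE c 4 -> skip
  v19 WRITE b 37 -> drop (> snap)
  v20 WRITE a 23 -> skip
  v21 WRITE b 4 -> drop (> snap)
  v22 WRITE a 16 -> skip
  v23 WRITE b 34 -> drop (> snap)
  v24 WRITE a 5 -> skip
  v25 WRITE c 19 -> skip
  v26 WRITE a 17 -> skip
Collected: [(4, 11), (5, 30), (8, 29)]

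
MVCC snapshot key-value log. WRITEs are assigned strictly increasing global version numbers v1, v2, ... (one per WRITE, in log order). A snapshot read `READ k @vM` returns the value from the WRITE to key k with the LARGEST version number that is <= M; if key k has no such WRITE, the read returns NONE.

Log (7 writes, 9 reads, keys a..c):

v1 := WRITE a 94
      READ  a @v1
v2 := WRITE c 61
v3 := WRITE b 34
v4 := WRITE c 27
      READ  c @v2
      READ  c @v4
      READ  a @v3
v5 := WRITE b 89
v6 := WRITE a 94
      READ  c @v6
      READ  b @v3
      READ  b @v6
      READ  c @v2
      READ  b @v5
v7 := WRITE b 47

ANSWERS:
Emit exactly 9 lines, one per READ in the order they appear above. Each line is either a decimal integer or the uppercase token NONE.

v1: WRITE a=94  (a history now [(1, 94)])
READ a @v1: history=[(1, 94)] -> pick v1 -> 94
v2: WRITE c=61  (c history now [(2, 61)])
v3: WRITE b=34  (b history now [(3, 34)])
v4: WRITE c=27  (c history now [(2, 61), (4, 27)])
READ c @v2: history=[(2, 61), (4, 27)] -> pick v2 -> 61
READ c @v4: history=[(2, 61), (4, 27)] -> pick v4 -> 27
READ a @v3: history=[(1, 94)] -> pick v1 -> 94
v5: WRITE b=89  (b history now [(3, 34), (5, 89)])
v6: WRITE a=94  (a history now [(1, 94), (6, 94)])
READ c @v6: history=[(2, 61), (4, 27)] -> pick v4 -> 27
READ b @v3: history=[(3, 34), (5, 89)] -> pick v3 -> 34
READ b @v6: history=[(3, 34), (5, 89)] -> pick v5 -> 89
READ c @v2: history=[(2, 61), (4, 27)] -> pick v2 -> 61
READ b @v5: history=[(3, 34), (5, 89)] -> pick v5 -> 89
v7: WRITE b=47  (b history now [(3, 34), (5, 89), (7, 47)])

Answer: 94
61
27
94
27
34
89
61
89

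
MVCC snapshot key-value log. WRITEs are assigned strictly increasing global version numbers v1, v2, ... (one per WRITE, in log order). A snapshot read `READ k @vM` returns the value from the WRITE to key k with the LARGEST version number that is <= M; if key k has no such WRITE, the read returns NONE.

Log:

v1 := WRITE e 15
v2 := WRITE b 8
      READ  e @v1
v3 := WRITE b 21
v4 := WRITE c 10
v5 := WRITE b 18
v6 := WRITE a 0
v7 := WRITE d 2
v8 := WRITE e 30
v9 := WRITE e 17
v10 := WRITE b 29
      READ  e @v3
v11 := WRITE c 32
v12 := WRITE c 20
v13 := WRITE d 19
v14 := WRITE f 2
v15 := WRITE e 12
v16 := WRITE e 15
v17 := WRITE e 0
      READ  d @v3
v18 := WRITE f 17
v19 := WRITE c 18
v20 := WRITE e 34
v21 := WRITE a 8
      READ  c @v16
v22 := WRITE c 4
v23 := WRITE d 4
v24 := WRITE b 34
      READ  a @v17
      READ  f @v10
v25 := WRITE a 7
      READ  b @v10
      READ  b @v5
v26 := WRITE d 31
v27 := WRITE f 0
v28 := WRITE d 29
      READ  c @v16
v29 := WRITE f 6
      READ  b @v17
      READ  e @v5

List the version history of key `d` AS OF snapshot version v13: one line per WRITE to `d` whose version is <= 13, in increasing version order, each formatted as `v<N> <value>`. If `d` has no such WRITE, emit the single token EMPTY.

Scan writes for key=d with version <= 13:
  v1 WRITE e 15 -> skip
  v2 WRITE b 8 -> skip
  v3 WRITE b 21 -> skip
  v4 WRITE c 10 -> skip
  v5 WRITE b 18 -> skip
  v6 WRITE a 0 -> skip
  v7 WRITE d 2 -> keep
  v8 WRITE e 30 -> skip
  v9 WRITE e 17 -> skip
  v10 WRITE b 29 -> skip
  v11 WRITE c 32 -> skip
  v12 WRITE c 20 -> skip
  v13 WRITE d 19 -> keep
  v14 WRITE f 2 -> skip
  v15 WRITE e 12 -> skip
  v16 WRITE e 15 -> skip
  v17 WRITE e 0 -> skip
  v18 WRITE f 17 -> skip
  v19 WRITE c 18 -> skip
  v20 WRITE e 34 -> skip
  v21 WRITE a 8 -> skip
  v22 WRITE c 4 -> skip
  v23 WRITE d 4 -> drop (> snap)
  v24 WRITE b 34 -> skip
  v25 WRITE a 7 -> skip
  v26 WRITE d 31 -> drop (> snap)
  v27 WRITE f 0 -> skip
  v28 WRITE d 29 -> drop (> snap)
  v29 WRITE f 6 -> skip
Collected: [(7, 2), (13, 19)]

Answer: v7 2
v13 19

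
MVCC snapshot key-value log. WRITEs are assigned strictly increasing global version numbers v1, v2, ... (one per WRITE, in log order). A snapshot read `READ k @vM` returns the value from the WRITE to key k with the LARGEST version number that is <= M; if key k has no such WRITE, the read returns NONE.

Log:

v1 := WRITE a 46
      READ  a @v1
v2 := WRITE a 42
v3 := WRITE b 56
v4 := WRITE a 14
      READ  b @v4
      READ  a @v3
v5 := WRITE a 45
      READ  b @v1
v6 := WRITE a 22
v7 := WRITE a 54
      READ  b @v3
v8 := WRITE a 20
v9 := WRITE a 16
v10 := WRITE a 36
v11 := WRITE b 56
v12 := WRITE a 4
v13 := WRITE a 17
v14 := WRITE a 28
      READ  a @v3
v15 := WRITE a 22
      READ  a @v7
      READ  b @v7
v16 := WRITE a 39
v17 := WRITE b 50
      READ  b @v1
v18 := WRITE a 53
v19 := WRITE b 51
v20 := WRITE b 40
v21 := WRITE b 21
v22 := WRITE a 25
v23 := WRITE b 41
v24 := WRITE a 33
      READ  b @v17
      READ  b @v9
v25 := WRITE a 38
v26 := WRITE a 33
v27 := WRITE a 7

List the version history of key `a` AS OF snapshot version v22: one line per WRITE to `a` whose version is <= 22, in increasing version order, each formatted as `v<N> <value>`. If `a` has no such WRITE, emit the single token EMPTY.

Scan writes for key=a with version <= 22:
  v1 WRITE a 46 -> keep
  v2 WRITE a 42 -> keep
  v3 WRITE b 56 -> skip
  v4 WRITE a 14 -> keep
  v5 WRITE a 45 -> keep
  v6 WRITE a 22 -> keep
  v7 WRITE a 54 -> keep
  v8 WRITE a 20 -> keep
  v9 WRITE a 16 -> keep
  v10 WRITE a 36 -> keep
  v11 WRITE b 56 -> skip
  v12 WRITE a 4 -> keep
  v13 WRITE a 17 -> keep
  v14 WRITE a 28 -> keep
  v15 WRITE a 22 -> keep
  v16 WRITE a 39 -> keep
  v17 WRITE b 50 -> skip
  v18 WRITE a 53 -> keep
  v19 WRITE b 51 -> skip
  v20 WRITE b 40 -> skip
  v21 WRITE b 21 -> skip
  v22 WRITE a 25 -> keep
  v23 WRITE b 41 -> skip
  v24 WRITE a 33 -> drop (> snap)
  v25 WRITE a 38 -> drop (> snap)
  v26 WRITE a 33 -> drop (> snap)
  v27 WRITE a 7 -> drop (> snap)
Collected: [(1, 46), (2, 42), (4, 14), (5, 45), (6, 22), (7, 54), (8, 20), (9, 16), (10, 36), (12, 4), (13, 17), (14, 28), (15, 22), (16, 39), (18, 53), (22, 25)]

Answer: v1 46
v2 42
v4 14
v5 45
v6 22
v7 54
v8 20
v9 16
v10 36
v12 4
v13 17
v14 28
v15 22
v16 39
v18 53
v22 25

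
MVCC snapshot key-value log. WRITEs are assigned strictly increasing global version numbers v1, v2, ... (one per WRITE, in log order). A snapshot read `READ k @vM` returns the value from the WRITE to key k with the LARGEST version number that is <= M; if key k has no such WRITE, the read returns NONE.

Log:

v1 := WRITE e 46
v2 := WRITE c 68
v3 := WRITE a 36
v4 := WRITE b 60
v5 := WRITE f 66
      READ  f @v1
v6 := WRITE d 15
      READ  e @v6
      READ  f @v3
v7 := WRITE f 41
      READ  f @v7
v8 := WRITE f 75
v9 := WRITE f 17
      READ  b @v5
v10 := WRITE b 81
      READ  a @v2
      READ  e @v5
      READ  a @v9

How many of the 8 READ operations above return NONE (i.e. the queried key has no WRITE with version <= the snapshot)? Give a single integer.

v1: WRITE e=46  (e history now [(1, 46)])
v2: WRITE c=68  (c history now [(2, 68)])
v3: WRITE a=36  (a history now [(3, 36)])
v4: WRITE b=60  (b history now [(4, 60)])
v5: WRITE f=66  (f history now [(5, 66)])
READ f @v1: history=[(5, 66)] -> no version <= 1 -> NONE
v6: WRITE d=15  (d history now [(6, 15)])
READ e @v6: history=[(1, 46)] -> pick v1 -> 46
READ f @v3: history=[(5, 66)] -> no version <= 3 -> NONE
v7: WRITE f=41  (f history now [(5, 66), (7, 41)])
READ f @v7: history=[(5, 66), (7, 41)] -> pick v7 -> 41
v8: WRITE f=75  (f history now [(5, 66), (7, 41), (8, 75)])
v9: WRITE f=17  (f history now [(5, 66), (7, 41), (8, 75), (9, 17)])
READ b @v5: history=[(4, 60)] -> pick v4 -> 60
v10: WRITE b=81  (b history now [(4, 60), (10, 81)])
READ a @v2: history=[(3, 36)] -> no version <= 2 -> NONE
READ e @v5: history=[(1, 46)] -> pick v1 -> 46
READ a @v9: history=[(3, 36)] -> pick v3 -> 36
Read results in order: ['NONE', '46', 'NONE', '41', '60', 'NONE', '46', '36']
NONE count = 3

Answer: 3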